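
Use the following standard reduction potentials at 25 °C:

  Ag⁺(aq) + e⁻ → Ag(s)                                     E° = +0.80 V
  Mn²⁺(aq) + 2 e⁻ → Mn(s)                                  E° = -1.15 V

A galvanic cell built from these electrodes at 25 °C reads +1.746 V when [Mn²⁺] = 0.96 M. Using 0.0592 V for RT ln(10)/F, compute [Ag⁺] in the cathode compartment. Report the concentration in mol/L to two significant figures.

0.00035 M

Ag⁺/Ag is the cathode, Mn²⁺/Mn the anode: E°cell = +1.95 V, n = 2.
Overall reaction: 2 Ag⁺(aq) + Mn(s) → 2 Ag(s) + Mn²⁺(aq); Q = [Mn²⁺]^1/[Ag⁺]^2.
From E = E° − (0.0592/n) log Q: log Q = (E° − E)·n/0.0592 = (+1.95 − (+1.746))·2/0.0592 = 6.8919.
So 2·log[Ag⁺] = 1·log(0.96) − log Q = -0.0177 − (6.8919) = -6.9096; log[Ag⁺] = -6.9096 / 2 = -3.4548; [Ag⁺] = 10^(-3.4548) ≈ 0.00035 M.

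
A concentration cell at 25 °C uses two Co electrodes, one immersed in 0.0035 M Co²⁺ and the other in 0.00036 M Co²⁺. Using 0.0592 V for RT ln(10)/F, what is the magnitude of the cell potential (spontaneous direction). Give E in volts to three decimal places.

For a concentration cell E°cell = 0. The 0.0035 M side is the cathode (reduction is favoured where [Co²⁺] is higher).
With n = 2, E = −(0.0592/2) log([Co²⁺]ₐₙ/[Co²⁺]꜀ₐₜ) = −(0.0592/2) log(0.00036/0.0035) = −(0.0592/2)(-0.988) = +0.029 V.

+0.029 V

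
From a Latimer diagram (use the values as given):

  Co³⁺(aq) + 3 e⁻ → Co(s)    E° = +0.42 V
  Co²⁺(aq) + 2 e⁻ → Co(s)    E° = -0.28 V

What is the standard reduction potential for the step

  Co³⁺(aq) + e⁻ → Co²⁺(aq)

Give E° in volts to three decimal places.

+1.820 V

Sequential free energies add, so n₃E°₃ = n₁E°₁ + n₂E°₂.
With n₃ = 3, and the known step contributing 2×(-0.28) V, the unknown satisfies 1·E° = 3×(+0.42) − 2×(-0.28) = +1.820.
E° = +1.820 / 1 = +1.820 V.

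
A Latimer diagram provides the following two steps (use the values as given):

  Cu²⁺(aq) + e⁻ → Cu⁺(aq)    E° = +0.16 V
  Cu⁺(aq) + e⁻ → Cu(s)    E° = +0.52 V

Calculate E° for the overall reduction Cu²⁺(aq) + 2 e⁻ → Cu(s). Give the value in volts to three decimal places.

Adding the free-energy changes (−nFE°) of the two steps gives −n₃FE°₃ = −n₁FE°₁ − n₂FE°₂.
E°₃ = (1×+0.16 + 1×+0.52) / 2 = (+0.680) / 2 = +0.340 V.

+0.340 V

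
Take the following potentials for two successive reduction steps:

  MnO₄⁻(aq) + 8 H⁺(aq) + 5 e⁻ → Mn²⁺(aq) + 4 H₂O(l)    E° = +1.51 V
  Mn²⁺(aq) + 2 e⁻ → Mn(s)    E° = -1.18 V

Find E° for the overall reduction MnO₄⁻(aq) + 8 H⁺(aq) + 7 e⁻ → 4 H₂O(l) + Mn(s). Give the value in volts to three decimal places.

Standard free energies of sequential steps add: ΔG°₃ = ΔG°₁ + ΔG°₂, so n₃E°₃ = n₁E°₁ + n₂E°₂.
E°₃ = (5×+1.51 + 2×-1.18) / 7 = (+5.190) / 7 = +0.741 V.

+0.741 V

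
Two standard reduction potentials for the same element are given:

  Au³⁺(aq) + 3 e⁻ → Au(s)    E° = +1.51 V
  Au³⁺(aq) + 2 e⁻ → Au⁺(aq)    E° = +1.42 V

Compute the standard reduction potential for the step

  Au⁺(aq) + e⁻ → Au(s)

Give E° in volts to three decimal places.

Sequential free energies add, so n₃E°₃ = n₁E°₁ + n₂E°₂.
With n₃ = 3, and the known step contributing 2×(+1.42) V, the unknown satisfies 1·E° = 3×(+1.51) − 2×(+1.42) = +1.690.
E° = +1.690 / 1 = +1.690 V.

+1.690 V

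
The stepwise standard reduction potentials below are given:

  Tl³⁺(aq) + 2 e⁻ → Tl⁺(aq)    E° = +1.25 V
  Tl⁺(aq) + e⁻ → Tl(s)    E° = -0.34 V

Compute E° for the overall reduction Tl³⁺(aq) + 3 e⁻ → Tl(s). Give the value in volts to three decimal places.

Adding the free-energy changes (−nFE°) of the two steps gives −n₃FE°₃ = −n₁FE°₁ − n₂FE°₂.
E°₃ = (2×+1.25 + 1×-0.34) / 3 = (+2.160) / 3 = +0.720 V.
E° values themselves are not directly additive — weighting by electron count is essential.

+0.720 V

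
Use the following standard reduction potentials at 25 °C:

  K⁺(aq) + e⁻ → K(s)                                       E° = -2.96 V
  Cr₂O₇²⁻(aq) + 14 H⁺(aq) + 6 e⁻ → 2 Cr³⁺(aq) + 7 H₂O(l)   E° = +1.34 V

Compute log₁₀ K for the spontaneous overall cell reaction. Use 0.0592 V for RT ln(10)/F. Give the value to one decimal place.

435.8

Cathode: Cr₂O₇²⁻/Cr³⁺; anode: K⁺/K. E°cell = +4.30 V, n = 6.
log K = nE°cell / 0.0592 = (6)(+4.30) / 0.0592 = 435.8.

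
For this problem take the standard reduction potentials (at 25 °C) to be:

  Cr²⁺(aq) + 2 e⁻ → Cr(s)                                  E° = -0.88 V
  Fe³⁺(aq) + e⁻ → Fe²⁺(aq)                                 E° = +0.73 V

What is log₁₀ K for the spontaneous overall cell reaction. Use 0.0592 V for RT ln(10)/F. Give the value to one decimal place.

Cathode: Fe³⁺/Fe²⁺; anode: Cr²⁺/Cr. E°cell = +1.61 V, n = 2.
log K = nE°cell / 0.0592 = (2)(+1.61) / 0.0592 = 54.4.

54.4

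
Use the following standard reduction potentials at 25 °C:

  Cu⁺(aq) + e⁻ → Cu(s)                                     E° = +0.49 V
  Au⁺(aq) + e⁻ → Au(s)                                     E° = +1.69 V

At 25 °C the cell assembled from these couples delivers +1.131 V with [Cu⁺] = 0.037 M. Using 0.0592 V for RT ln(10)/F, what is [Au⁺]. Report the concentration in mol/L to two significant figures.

Au⁺/Au is the cathode, Cu⁺/Cu the anode: E°cell = +1.20 V, n = 1.
Overall reaction: Au⁺(aq) + Cu(s) → Au(s) + Cu⁺(aq); Q = [Cu⁺]^1/[Au⁺]^1.
From E = E° − (0.0592/n) log Q: log Q = (E° − E)·n/0.0592 = (+1.20 − (+1.131))·1/0.0592 = 1.1655.
So 1·log[Au⁺] = 1·log(0.037) − log Q = -1.4318 − (1.1655) = -2.5973; [Au⁺] = 10^(-2.5973) ≈ 0.0025 M.

0.0025 M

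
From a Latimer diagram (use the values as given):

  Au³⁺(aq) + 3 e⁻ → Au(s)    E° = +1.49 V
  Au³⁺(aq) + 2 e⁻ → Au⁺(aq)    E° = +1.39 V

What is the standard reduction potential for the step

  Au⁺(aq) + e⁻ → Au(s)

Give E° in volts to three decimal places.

Sequential free energies add, so n₃E°₃ = n₁E°₁ + n₂E°₂.
With n₃ = 3, and the known step contributing 2×(+1.39) V, the unknown satisfies 1·E° = 3×(+1.49) − 2×(+1.39) = +1.690.
E° = +1.690 / 1 = +1.690 V.

+1.690 V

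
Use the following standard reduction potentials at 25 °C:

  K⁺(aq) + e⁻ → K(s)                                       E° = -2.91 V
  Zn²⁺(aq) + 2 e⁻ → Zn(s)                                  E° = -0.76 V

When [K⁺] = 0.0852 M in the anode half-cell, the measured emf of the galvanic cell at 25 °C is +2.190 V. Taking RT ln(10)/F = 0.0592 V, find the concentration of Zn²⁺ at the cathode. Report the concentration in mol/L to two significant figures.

0.16 M

Zn²⁺/Zn is the cathode, K⁺/K the anode: E°cell = +2.15 V, n = 2.
Overall reaction: Zn²⁺(aq) + 2 K(s) → Zn(s) + 2 K⁺(aq); Q = [K⁺]^2/[Zn²⁺]^1.
From E = E° − (0.0592/n) log Q: log Q = (E° − E)·n/0.0592 = (+2.15 − (+2.190))·2/0.0592 = -1.3514.
So 1·log[Zn²⁺] = 2·log(0.0852) − log Q = -2.1391 − (-1.3514) = -0.7877; [Zn²⁺] = 10^(-0.7877) ≈ 0.16 M.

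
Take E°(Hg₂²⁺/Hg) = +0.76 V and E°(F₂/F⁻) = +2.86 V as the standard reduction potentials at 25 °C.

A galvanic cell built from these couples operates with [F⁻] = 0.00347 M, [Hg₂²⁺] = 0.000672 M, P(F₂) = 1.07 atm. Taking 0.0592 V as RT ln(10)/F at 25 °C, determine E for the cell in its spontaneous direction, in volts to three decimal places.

F₂/F⁻ is the cathode (higher E°), Hg₂²⁺/Hg the anode: E°cell = +2.86 − (+0.76) = +2.10 V, n = 2.
Overall: F₂(g) + 2 Hg(l) → 2 F⁻(aq) + Hg₂²⁺(aq)
Q = [F⁻]^2·[Hg₂²⁺] / (P(F₂)); log Q = -8.121.
E = E° − (0.0592/n) log Q = +2.10 − (0.0592/2)(-8.121) = +2.340 V.

+2.340 V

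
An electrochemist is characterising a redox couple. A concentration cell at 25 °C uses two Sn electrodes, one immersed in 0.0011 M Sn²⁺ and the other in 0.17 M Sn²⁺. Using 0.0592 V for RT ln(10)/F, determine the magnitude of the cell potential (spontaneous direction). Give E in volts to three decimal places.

For a concentration cell E°cell = 0. The 0.17 M side is the cathode (reduction is favoured where [Sn²⁺] is higher).
With n = 2, E = −(0.0592/2) log([Sn²⁺]ₐₙ/[Sn²⁺]꜀ₐₜ) = −(0.0592/2) log(0.0011/0.17) = −(0.0592/2)(-2.189) = +0.065 V.

+0.065 V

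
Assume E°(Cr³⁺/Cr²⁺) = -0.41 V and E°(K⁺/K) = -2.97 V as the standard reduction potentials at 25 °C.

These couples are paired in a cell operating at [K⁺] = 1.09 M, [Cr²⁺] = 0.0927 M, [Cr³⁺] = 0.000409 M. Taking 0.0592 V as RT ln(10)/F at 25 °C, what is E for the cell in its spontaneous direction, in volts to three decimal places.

Cr³⁺/Cr²⁺ is the cathode (higher E°), K⁺/K the anode: E°cell = -0.41 − (-2.97) = +2.56 V, n = 1.
Overall: Cr³⁺(aq) + K(s) → Cr²⁺(aq) + K⁺(aq)
Q = [Cr²⁺]·[K⁺] / ([Cr³⁺]); log Q = 2.393.
E = E° − (0.0592/n) log Q = +2.56 − (0.0592/1)(2.393) = +2.418 V.

+2.418 V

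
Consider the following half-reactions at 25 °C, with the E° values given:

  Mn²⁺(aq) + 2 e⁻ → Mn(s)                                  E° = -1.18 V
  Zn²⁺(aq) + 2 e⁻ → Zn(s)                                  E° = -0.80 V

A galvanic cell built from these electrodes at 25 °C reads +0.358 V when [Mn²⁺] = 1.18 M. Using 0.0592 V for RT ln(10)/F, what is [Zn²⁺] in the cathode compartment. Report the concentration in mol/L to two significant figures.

Zn²⁺/Zn is the cathode, Mn²⁺/Mn the anode: E°cell = +0.38 V, n = 2.
Overall reaction: Zn²⁺(aq) + Mn(s) → Zn(s) + Mn²⁺(aq); Q = [Mn²⁺]^1/[Zn²⁺]^1.
From E = E° − (0.0592/n) log Q: log Q = (E° − E)·n/0.0592 = (+0.38 − (+0.358))·2/0.0592 = 0.7432.
So 1·log[Zn²⁺] = 1·log(1.18) − log Q = 0.0719 − (0.7432) = -0.6713; [Zn²⁺] = 10^(-0.6713) ≈ 0.21 M.

0.21 M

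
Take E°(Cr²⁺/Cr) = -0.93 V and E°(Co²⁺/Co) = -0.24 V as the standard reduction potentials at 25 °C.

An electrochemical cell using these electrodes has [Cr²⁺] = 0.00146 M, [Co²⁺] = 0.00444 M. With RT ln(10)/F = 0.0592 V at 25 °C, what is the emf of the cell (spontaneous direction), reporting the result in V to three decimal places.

+0.704 V

Co²⁺/Co is the cathode (higher E°), Cr²⁺/Cr the anode: E°cell = -0.24 − (-0.93) = +0.69 V, n = 2.
Overall: Co²⁺(aq) + Cr(s) → Co(s) + Cr²⁺(aq)
Q = [Cr²⁺] / ([Co²⁺]); log Q = -0.483.
E = E° − (0.0592/n) log Q = +0.69 − (0.0592/2)(-0.483) = +0.704 V.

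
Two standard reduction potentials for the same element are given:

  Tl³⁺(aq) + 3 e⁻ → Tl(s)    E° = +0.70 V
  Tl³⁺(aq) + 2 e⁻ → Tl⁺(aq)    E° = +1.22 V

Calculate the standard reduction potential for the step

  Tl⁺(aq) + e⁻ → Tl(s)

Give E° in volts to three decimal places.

-0.340 V

Sequential free energies add, so n₃E°₃ = n₁E°₁ + n₂E°₂.
With n₃ = 3, and the known step contributing 2×(+1.22) V, the unknown satisfies 1·E° = 3×(+0.70) − 2×(+1.22) = -0.340.
E° = -0.340 / 1 = -0.340 V.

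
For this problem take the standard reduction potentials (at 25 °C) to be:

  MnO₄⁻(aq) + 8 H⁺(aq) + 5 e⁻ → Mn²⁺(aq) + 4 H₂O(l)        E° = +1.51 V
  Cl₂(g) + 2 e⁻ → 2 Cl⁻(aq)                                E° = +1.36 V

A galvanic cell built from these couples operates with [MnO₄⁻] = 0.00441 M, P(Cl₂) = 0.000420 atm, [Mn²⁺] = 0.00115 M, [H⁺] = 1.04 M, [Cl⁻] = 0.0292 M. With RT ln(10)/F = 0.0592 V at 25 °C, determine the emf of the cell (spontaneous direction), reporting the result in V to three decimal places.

+0.168 V

MnO₄⁻/Mn²⁺ is the cathode (higher E°), Cl₂/Cl⁻ the anode: E°cell = +1.51 − (+1.36) = +0.15 V, n = 10.
Overall: 2 MnO₄⁻(aq) + 16 H⁺(aq) + 10 Cl⁻(aq) → 2 Mn²⁺(aq) + 8 H₂O(l) + 5 Cl₂(g)
Q = [Mn²⁺]^2·P(Cl₂)^5 / ([MnO₄⁻]^2·[H⁺]^16·[Cl⁻]^10); log Q = -2.978.
E = E° − (0.0592/n) log Q = +0.15 − (0.0592/10)(-2.978) = +0.168 V.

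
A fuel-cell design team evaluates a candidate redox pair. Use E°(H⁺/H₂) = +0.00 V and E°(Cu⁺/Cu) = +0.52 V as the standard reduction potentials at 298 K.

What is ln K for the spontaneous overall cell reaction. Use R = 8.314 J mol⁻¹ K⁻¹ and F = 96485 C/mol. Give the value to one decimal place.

40.5

Cathode: Cu⁺/Cu; anode: H⁺/H₂. E°cell = (+0.52) − (+0.00) = +0.52 V, with n = 2.
ΔG° = −nFE° = −RT ln K, so ln K = nFE°/(RT) = (2)(96485)(+0.52) / ((8.314)(298)) = 40.501.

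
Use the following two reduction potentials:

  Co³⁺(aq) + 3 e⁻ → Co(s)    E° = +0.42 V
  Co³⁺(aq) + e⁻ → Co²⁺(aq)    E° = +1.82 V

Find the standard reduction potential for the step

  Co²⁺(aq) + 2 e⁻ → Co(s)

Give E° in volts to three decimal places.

-0.280 V

Sequential free energies add, so n₃E°₃ = n₁E°₁ + n₂E°₂.
With n₃ = 3, and the known step contributing 1×(+1.82) V, the unknown satisfies 2·E° = 3×(+0.42) − 1×(+1.82) = -0.560.
E° = -0.560 / 2 = -0.280 V.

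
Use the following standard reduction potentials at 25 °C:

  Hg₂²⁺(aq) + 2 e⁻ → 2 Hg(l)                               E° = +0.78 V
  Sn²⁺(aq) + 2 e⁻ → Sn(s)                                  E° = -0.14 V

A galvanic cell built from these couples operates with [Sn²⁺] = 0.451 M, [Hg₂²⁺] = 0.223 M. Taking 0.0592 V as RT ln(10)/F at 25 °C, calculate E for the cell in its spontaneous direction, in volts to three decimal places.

Hg₂²⁺/Hg is the cathode (higher E°), Sn²⁺/Sn the anode: E°cell = +0.78 − (-0.14) = +0.92 V, n = 2.
Overall: Hg₂²⁺(aq) + Sn(s) → 2 Hg(l) + Sn²⁺(aq)
Q = [Sn²⁺] / ([Hg₂²⁺]); log Q = 0.306.
E = E° − (0.0592/n) log Q = +0.92 − (0.0592/2)(0.306) = +0.911 V.

+0.911 V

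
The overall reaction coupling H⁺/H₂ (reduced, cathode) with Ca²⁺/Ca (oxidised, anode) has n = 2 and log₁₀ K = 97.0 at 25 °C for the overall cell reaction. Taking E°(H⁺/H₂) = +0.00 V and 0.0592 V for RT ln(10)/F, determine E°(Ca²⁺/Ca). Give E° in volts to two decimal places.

E°cell = (0.0592/n)·log K = (0.0592/2)(97.0) = +2.871 V.
Since H⁺/H₂ is the cathode and Ca²⁺/Ca the anode, E°cell = E°(H⁺/H₂) − E°(Ca²⁺/Ca).
So E°(Ca²⁺/Ca) = E°(H⁺/H₂) − E°cell = (+0.00) − (+2.871) = -2.87 V.

-2.87 V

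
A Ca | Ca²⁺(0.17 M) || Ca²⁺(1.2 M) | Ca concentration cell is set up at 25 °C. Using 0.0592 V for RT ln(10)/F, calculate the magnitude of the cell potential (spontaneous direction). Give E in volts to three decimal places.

+0.025 V

For a concentration cell E°cell = 0. The 1.2 M side is the cathode (reduction is favoured where [Ca²⁺] is higher).
With n = 2, E = −(0.0592/2) log([Ca²⁺]ₐₙ/[Ca²⁺]꜀ₐₜ) = −(0.0592/2) log(0.17/1.2) = −(0.0592/2)(-0.849) = +0.025 V.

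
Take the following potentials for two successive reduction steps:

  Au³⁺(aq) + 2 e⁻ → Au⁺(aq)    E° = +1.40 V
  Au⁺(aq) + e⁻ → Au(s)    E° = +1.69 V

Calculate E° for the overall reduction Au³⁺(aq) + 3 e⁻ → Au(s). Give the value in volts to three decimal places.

+1.497 V

Adding the free-energy changes (−nFE°) of the two steps gives −n₃FE°₃ = −n₁FE°₁ − n₂FE°₂.
E°₃ = (2×+1.40 + 1×+1.69) / 3 = (+4.490) / 3 = +1.497 V.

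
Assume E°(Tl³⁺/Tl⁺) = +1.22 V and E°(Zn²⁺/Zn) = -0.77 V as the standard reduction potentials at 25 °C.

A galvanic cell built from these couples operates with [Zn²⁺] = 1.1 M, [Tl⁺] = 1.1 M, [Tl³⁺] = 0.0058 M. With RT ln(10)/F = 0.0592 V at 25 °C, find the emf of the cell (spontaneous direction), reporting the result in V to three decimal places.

Tl³⁺/Tl⁺ is the cathode (higher E°), Zn²⁺/Zn the anode: E°cell = +1.22 − (-0.77) = +1.99 V, n = 2.
Overall: Tl³⁺(aq) + Zn(s) → Tl⁺(aq) + Zn²⁺(aq)
Q = [Tl⁺]·[Zn²⁺] / ([Tl³⁺]); log Q = 2.319.
E = E° − (0.0592/n) log Q = +1.99 − (0.0592/2)(2.319) = +1.921 V.

+1.921 V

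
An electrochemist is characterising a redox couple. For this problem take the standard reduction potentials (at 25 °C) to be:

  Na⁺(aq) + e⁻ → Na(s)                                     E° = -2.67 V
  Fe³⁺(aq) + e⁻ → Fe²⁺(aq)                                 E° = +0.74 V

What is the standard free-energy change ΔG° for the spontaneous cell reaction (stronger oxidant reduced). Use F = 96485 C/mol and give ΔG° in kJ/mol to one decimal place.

Fe³⁺/Fe²⁺ (E° = +0.74 V) is the cathode; Na⁺/Na (E° = -2.67 V) is the anode, so E°cell = +3.41 V.
Balancing electrons gives n = 1 (lcm of 1 and 1).
ΔG° = −nFE° = −(1)(96485)(+3.41) = -329,014 J = -329.0 kJ/mol.

-329.0 kJ/mol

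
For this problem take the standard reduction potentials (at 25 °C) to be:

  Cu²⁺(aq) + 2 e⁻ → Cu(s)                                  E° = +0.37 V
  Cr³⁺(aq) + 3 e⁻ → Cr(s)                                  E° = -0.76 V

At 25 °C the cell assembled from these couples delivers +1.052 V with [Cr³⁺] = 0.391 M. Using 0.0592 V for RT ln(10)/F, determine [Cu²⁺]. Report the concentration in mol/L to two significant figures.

Cu²⁺/Cu is the cathode, Cr³⁺/Cr the anode: E°cell = +1.13 V, n = 6.
Overall reaction: 3 Cu²⁺(aq) + 2 Cr(s) → 3 Cu(s) + 2 Cr³⁺(aq); Q = [Cr³⁺]^2/[Cu²⁺]^3.
From E = E° − (0.0592/n) log Q: log Q = (E° − E)·n/0.0592 = (+1.13 − (+1.052))·6/0.0592 = 7.9054.
So 3·log[Cu²⁺] = 2·log(0.391) − log Q = -0.8156 − (7.9054) = -8.7210; log[Cu²⁺] = -8.7210 / 3 = -2.9070; [Cu²⁺] = 10^(-2.9070) ≈ 0.0012 M.

0.0012 M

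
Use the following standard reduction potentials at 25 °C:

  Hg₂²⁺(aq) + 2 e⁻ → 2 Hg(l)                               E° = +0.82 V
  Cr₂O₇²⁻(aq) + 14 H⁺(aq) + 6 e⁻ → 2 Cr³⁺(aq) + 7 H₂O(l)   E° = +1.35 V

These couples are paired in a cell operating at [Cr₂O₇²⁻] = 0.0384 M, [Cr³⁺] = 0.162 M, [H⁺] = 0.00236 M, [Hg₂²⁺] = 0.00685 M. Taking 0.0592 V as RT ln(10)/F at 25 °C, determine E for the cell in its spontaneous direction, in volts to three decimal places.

+0.233 V

Cr₂O₇²⁻/Cr³⁺ is the cathode (higher E°), Hg₂²⁺/Hg the anode: E°cell = +1.35 − (+0.82) = +0.53 V, n = 6.
Overall: Cr₂O₇²⁻(aq) + 14 H⁺(aq) + 6 Hg(l) → 2 Cr³⁺(aq) + 7 H₂O(l) + 3 Hg₂²⁺(aq)
Q = [Cr³⁺]^2·[Hg₂²⁺]^3 / ([Cr₂O₇²⁻]·[H⁺]^14); log Q = 30.121.
E = E° − (0.0592/n) log Q = +0.53 − (0.0592/6)(30.121) = +0.233 V.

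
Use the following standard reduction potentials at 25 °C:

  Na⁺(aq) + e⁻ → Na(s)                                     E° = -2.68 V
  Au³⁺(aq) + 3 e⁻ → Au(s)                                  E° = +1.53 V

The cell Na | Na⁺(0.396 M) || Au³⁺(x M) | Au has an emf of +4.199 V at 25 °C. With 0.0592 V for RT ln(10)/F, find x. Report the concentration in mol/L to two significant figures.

Au³⁺/Au is the cathode, Na⁺/Na the anode: E°cell = +4.21 V, n = 3.
Overall reaction: Au³⁺(aq) + 3 Na(s) → Au(s) + 3 Na⁺(aq); Q = [Na⁺]^3/[Au³⁺]^1.
From E = E° − (0.0592/n) log Q: log Q = (E° − E)·n/0.0592 = (+4.21 − (+4.199))·3/0.0592 = 0.5574.
So 1·log[Au³⁺] = 3·log(0.396) − log Q = -1.2069 − (0.5574) = -1.7643; [Au³⁺] = 10^(-1.7643) ≈ 0.017 M.

0.017 M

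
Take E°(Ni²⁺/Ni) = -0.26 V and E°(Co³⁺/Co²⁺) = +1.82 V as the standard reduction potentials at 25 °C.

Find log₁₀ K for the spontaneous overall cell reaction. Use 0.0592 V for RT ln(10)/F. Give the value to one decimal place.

Cathode: Co³⁺/Co²⁺; anode: Ni²⁺/Ni. E°cell = +2.08 V, n = 2.
log K = nE°cell / 0.0592 = (2)(+2.08) / 0.0592 = 70.3.

70.3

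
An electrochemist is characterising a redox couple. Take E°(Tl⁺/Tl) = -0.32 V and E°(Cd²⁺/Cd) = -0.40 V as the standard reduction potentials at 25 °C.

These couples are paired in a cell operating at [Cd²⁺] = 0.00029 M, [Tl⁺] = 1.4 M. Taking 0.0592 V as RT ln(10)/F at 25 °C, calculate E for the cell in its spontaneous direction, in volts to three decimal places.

Tl⁺/Tl is the cathode (higher E°), Cd²⁺/Cd the anode: E°cell = -0.32 − (-0.40) = +0.08 V, n = 2.
Overall: 2 Tl⁺(aq) + Cd(s) → 2 Tl(s) + Cd²⁺(aq)
Q = [Cd²⁺] / ([Tl⁺]^2); log Q = -3.830.
E = E° − (0.0592/n) log Q = +0.08 − (0.0592/2)(-3.830) = +0.193 V.

+0.193 V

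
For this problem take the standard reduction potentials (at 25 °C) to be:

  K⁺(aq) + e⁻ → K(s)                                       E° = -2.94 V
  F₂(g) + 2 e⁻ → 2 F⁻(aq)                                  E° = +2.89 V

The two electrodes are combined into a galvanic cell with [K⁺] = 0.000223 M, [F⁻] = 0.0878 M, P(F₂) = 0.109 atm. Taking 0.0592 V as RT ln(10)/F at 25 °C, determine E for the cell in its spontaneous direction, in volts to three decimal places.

+6.080 V

F₂/F⁻ is the cathode (higher E°), K⁺/K the anode: E°cell = +2.89 − (-2.94) = +5.83 V, n = 2.
Overall: F₂(g) + 2 K(s) → 2 F⁻(aq) + 2 K⁺(aq)
Q = [F⁻]^2·[K⁺]^2 / (P(F₂)); log Q = -8.454.
E = E° − (0.0592/n) log Q = +5.83 − (0.0592/2)(-8.454) = +6.080 V.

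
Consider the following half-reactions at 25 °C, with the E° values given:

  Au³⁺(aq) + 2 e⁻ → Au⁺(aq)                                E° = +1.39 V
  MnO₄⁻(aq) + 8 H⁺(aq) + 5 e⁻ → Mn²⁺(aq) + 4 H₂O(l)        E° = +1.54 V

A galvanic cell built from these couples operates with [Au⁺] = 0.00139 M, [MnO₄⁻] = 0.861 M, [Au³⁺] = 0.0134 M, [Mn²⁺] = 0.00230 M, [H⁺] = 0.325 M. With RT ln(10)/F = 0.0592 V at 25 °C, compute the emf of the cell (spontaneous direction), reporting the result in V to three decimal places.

MnO₄⁻/Mn²⁺ is the cathode (higher E°), Au³⁺/Au⁺ the anode: E°cell = +1.54 − (+1.39) = +0.15 V, n = 10.
Overall: 2 MnO₄⁻(aq) + 16 H⁺(aq) + 5 Au⁺(aq) → 2 Mn²⁺(aq) + 8 H₂O(l) + 5 Au³⁺(aq)
Q = [Mn²⁺]^2·[Au³⁺]^5 / ([MnO₄⁻]^2·[H⁺]^16·[Au⁺]^5); log Q = 7.584.
E = E° − (0.0592/n) log Q = +0.15 − (0.0592/10)(7.584) = +0.105 V.

+0.105 V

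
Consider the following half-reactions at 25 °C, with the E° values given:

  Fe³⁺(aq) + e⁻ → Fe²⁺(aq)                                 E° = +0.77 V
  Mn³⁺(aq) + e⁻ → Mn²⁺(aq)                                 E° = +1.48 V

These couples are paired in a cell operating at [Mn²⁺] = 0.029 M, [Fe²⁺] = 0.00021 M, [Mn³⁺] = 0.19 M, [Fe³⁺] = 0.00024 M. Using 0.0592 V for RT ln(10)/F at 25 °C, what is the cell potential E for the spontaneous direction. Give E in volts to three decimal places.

Mn³⁺/Mn²⁺ is the cathode (higher E°), Fe³⁺/Fe²⁺ the anode: E°cell = +1.48 − (+0.77) = +0.71 V, n = 1.
Overall: Mn³⁺(aq) + Fe²⁺(aq) → Mn²⁺(aq) + Fe³⁺(aq)
Q = [Mn²⁺]·[Fe³⁺] / ([Mn³⁺]·[Fe²⁺]); log Q = -0.758.
E = E° − (0.0592/n) log Q = +0.71 − (0.0592/1)(-0.758) = +0.755 V.

+0.755 V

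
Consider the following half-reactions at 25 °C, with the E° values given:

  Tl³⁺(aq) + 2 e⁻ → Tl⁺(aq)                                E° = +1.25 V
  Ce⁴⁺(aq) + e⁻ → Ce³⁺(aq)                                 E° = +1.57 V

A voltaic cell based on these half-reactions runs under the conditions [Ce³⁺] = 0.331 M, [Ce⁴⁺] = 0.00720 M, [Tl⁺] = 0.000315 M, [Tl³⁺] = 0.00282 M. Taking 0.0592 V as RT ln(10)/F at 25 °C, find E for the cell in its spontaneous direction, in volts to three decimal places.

+0.193 V

Ce⁴⁺/Ce³⁺ is the cathode (higher E°), Tl³⁺/Tl⁺ the anode: E°cell = +1.57 − (+1.25) = +0.32 V, n = 2.
Overall: 2 Ce⁴⁺(aq) + Tl⁺(aq) → 2 Ce³⁺(aq) + Tl³⁺(aq)
Q = [Ce³⁺]^2·[Tl³⁺] / ([Ce⁴⁺]^2·[Tl⁺]); log Q = 4.277.
E = E° − (0.0592/n) log Q = +0.32 − (0.0592/2)(4.277) = +0.193 V.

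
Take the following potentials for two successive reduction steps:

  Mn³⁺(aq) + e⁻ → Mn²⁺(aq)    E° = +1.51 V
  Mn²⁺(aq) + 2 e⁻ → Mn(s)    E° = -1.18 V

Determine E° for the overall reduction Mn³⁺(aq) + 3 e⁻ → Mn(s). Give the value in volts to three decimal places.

-0.283 V

Standard free energies of sequential steps add: ΔG°₃ = ΔG°₁ + ΔG°₂, so n₃E°₃ = n₁E°₁ + n₂E°₂.
E°₃ = (1×+1.51 + 2×-1.18) / 3 = (-0.850) / 3 = -0.283 V.
E° values themselves are not directly additive — weighting by electron count is essential.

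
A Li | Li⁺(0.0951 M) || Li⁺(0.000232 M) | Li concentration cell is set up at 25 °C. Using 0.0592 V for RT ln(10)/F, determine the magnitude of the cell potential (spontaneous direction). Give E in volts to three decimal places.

+0.155 V

For a concentration cell E°cell = 0. The 0.0951 M side is the cathode (reduction is favoured where [Li⁺] is higher).
With n = 1, E = −(0.0592/1) log([Li⁺]ₐₙ/[Li⁺]꜀ₐₜ) = −(0.0592/1) log(0.000232/0.0951) = −(0.0592/1)(-2.613) = +0.155 V.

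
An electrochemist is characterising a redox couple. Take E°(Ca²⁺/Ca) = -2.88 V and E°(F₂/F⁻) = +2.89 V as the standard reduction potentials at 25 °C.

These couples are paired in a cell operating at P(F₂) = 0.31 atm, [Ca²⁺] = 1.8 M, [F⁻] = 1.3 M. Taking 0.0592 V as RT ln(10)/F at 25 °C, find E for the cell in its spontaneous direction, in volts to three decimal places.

+5.741 V

F₂/F⁻ is the cathode (higher E°), Ca²⁺/Ca the anode: E°cell = +2.89 − (-2.88) = +5.77 V, n = 2.
Overall: F₂(g) + Ca(s) → 2 F⁻(aq) + Ca²⁺(aq)
Q = [F⁻]^2·[Ca²⁺] / (P(F₂)); log Q = 0.992.
E = E° − (0.0592/n) log Q = +5.77 − (0.0592/2)(0.992) = +5.741 V.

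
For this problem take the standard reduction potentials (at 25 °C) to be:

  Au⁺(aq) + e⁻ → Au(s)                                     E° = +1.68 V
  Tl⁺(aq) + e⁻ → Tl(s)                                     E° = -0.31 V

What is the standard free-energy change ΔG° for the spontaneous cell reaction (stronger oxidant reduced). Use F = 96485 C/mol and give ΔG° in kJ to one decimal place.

Au⁺/Au (E° = +1.68 V) is the cathode; Tl⁺/Tl (E° = -0.31 V) is the anode, so E°cell = +1.99 V.
Balancing electrons gives n = 1 (lcm of 1 and 1).
ΔG° = −nFE° = −(1)(96485)(+1.99) = -192,005 J = -192.0 kJ.

-192.0 kJ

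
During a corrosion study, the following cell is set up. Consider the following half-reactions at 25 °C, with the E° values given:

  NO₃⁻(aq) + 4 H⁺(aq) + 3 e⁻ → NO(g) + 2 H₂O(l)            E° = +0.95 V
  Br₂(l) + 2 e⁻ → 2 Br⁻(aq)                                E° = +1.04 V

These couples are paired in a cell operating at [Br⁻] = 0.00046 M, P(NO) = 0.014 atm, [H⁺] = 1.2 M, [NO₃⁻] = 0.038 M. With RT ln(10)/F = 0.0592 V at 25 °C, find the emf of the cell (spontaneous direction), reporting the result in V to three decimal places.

Br₂/Br⁻ is the cathode (higher E°), NO₃⁻/NO the anode: E°cell = +1.04 − (+0.95) = +0.09 V, n = 6.
Overall: 3 Br₂(l) + 2 NO(g) + 4 H₂O(l) → 6 Br⁻(aq) + 2 NO₃⁻(aq) + 8 H⁺(aq)
Q = [Br⁻]^6·[NO₃⁻]^2·[H⁺]^8 / (P(NO)^2); log Q = -18.523.
E = E° − (0.0592/n) log Q = +0.09 − (0.0592/6)(-18.523) = +0.273 V.

+0.273 V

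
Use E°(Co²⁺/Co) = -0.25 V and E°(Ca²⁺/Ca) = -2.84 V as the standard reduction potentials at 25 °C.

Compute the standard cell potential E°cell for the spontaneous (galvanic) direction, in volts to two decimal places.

+2.59 V

The Co²⁺/Co couple has the higher reduction potential, so it is the cathode; Ca²⁺/Ca is oxidised at the anode.
E°cell = E°(cathode) − E°(anode) = (-0.25) − (-2.84) = +2.59 V.
Since E°cell > 0, the reaction is spontaneous under standard conditions.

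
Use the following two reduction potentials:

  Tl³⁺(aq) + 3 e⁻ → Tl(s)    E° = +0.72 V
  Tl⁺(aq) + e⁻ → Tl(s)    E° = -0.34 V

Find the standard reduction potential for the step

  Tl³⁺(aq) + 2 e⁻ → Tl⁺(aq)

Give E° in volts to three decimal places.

Sequential free energies add, so n₃E°₃ = n₁E°₁ + n₂E°₂.
With n₃ = 3, and the known step contributing 1×(-0.34) V, the unknown satisfies 2·E° = 3×(+0.72) − 1×(-0.34) = +2.500.
E° = +2.500 / 2 = +1.250 V.

+1.250 V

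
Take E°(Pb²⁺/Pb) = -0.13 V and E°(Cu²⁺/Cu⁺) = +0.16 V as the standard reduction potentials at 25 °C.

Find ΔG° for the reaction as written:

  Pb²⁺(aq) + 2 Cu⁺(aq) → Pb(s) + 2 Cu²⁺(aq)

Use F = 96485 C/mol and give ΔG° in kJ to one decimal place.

+56.0 kJ

As written, Pb²⁺/Pb is reduced (cathode) and Cu²⁺/Cu⁺ is oxidised (anode), so E°cell = (-0.13) − (+0.16) = -0.29 V.
Balancing electrons gives n = 2.
ΔG° = −nFE° = −(2)(96485)(-0.29) = 55,961 J = +56.0 kJ.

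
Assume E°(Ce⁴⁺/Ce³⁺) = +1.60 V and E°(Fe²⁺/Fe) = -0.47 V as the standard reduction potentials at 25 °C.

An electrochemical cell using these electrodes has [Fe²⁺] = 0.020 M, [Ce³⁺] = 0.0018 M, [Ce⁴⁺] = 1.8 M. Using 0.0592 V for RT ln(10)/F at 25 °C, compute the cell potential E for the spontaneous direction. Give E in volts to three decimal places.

Ce⁴⁺/Ce³⁺ is the cathode (higher E°), Fe²⁺/Fe the anode: E°cell = +1.60 − (-0.47) = +2.07 V, n = 2.
Overall: 2 Ce⁴⁺(aq) + Fe(s) → 2 Ce³⁺(aq) + Fe²⁺(aq)
Q = [Ce³⁺]^2·[Fe²⁺] / ([Ce⁴⁺]^2); log Q = -7.699.
E = E° − (0.0592/n) log Q = +2.07 − (0.0592/2)(-7.699) = +2.298 V.

+2.298 V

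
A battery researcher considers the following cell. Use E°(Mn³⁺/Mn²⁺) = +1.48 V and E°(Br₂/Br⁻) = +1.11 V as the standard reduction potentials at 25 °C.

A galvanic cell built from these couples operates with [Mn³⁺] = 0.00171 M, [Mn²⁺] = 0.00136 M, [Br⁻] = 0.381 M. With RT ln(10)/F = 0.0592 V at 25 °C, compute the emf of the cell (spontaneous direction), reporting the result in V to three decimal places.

+0.351 V

Mn³⁺/Mn²⁺ is the cathode (higher E°), Br₂/Br⁻ the anode: E°cell = +1.48 − (+1.11) = +0.37 V, n = 2.
Overall: 2 Mn³⁺(aq) + 2 Br⁻(aq) → 2 Mn²⁺(aq) + Br₂(l)
Q = [Mn²⁺]^2 / ([Mn³⁺]^2·[Br⁻]^2); log Q = 0.639.
E = E° − (0.0592/n) log Q = +0.37 − (0.0592/2)(0.639) = +0.351 V.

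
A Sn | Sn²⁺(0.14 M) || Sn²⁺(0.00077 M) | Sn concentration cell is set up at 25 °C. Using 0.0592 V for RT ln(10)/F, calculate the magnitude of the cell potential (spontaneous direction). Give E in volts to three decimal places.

For a concentration cell E°cell = 0. The 0.14 M side is the cathode (reduction is favoured where [Sn²⁺] is higher).
With n = 2, E = −(0.0592/2) log([Sn²⁺]ₐₙ/[Sn²⁺]꜀ₐₜ) = −(0.0592/2) log(0.00077/0.14) = −(0.0592/2)(-2.260) = +0.067 V.

+0.067 V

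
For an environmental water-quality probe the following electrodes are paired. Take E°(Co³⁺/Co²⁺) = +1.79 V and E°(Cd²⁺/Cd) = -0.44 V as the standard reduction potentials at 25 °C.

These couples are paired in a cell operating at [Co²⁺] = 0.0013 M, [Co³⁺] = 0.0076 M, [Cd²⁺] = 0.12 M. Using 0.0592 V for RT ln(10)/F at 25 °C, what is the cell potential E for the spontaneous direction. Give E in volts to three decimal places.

Co³⁺/Co²⁺ is the cathode (higher E°), Cd²⁺/Cd the anode: E°cell = +1.79 − (-0.44) = +2.23 V, n = 2.
Overall: 2 Co³⁺(aq) + Cd(s) → 2 Co²⁺(aq) + Cd²⁺(aq)
Q = [Co²⁺]^2·[Cd²⁺] / ([Co³⁺]^2); log Q = -2.455.
E = E° − (0.0592/n) log Q = +2.23 − (0.0592/2)(-2.455) = +2.303 V.

+2.303 V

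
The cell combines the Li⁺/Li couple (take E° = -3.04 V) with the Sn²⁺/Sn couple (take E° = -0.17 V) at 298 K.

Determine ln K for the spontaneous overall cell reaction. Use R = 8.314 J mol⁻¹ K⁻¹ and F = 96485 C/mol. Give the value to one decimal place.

Cathode: Sn²⁺/Sn; anode: Li⁺/Li. E°cell = (-0.17) − (-3.04) = +2.87 V, with n = 2.
ΔG° = −nFE° = −RT ln K, so ln K = nFE°/(RT) = (2)(96485)(+2.87) / ((8.314)(298)) = 223.535.

223.5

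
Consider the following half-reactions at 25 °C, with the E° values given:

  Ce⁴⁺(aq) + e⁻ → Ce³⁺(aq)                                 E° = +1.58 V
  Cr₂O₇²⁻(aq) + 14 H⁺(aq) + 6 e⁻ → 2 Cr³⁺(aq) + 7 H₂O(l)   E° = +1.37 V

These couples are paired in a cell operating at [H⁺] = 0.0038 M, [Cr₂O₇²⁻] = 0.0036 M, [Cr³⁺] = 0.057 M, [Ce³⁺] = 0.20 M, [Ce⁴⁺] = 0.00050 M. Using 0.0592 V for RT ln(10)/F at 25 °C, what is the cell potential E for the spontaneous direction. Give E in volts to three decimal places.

+0.390 V

Ce⁴⁺/Ce³⁺ is the cathode (higher E°), Cr₂O₇²⁻/Cr³⁺ the anode: E°cell = +1.58 − (+1.37) = +0.21 V, n = 6.
Overall: 6 Ce⁴⁺(aq) + 2 Cr³⁺(aq) + 7 H₂O(l) → 6 Ce³⁺(aq) + Cr₂O₇²⁻(aq) + 14 H⁺(aq)
Q = [Ce³⁺]^6·[Cr₂O₇²⁻]·[H⁺]^14 / ([Ce⁴⁺]^6·[Cr³⁺]^2); log Q = -18.226.
E = E° − (0.0592/n) log Q = +0.21 − (0.0592/6)(-18.226) = +0.390 V.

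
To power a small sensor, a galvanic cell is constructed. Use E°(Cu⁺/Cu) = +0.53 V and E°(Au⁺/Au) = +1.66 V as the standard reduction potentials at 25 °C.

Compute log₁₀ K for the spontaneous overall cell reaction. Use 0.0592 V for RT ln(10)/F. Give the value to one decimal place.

Cathode: Au⁺/Au; anode: Cu⁺/Cu. E°cell = +1.13 V, n = 1.
log K = nE°cell / 0.0592 = (1)(+1.13) / 0.0592 = 19.1.

19.1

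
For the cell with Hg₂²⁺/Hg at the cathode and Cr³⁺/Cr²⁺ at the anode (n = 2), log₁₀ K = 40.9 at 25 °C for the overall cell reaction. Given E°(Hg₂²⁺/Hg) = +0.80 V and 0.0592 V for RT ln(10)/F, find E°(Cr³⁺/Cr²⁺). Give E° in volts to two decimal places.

-0.41 V

E°cell = (0.0592/n)·log K = (0.0592/2)(40.9) = +1.211 V.
Since Hg₂²⁺/Hg is the cathode and Cr³⁺/Cr²⁺ the anode, E°cell = E°(Hg₂²⁺/Hg) − E°(Cr³⁺/Cr²⁺).
So E°(Cr³⁺/Cr²⁺) = E°(Hg₂²⁺/Hg) − E°cell = (+0.80) − (+1.211) = -0.41 V.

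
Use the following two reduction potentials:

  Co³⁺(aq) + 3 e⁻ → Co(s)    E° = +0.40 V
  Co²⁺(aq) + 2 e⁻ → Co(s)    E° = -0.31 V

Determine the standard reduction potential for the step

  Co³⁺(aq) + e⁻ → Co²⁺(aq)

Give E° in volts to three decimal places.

+1.820 V

Sequential free energies add, so n₃E°₃ = n₁E°₁ + n₂E°₂.
With n₃ = 3, and the known step contributing 2×(-0.31) V, the unknown satisfies 1·E° = 3×(+0.40) − 2×(-0.31) = +1.820.
E° = +1.820 / 1 = +1.820 V.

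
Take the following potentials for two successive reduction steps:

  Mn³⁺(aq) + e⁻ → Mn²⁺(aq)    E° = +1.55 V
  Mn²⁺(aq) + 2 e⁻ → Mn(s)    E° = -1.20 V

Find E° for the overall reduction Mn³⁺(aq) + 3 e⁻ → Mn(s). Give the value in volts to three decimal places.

-0.283 V

Standard free energies of sequential steps add: ΔG°₃ = ΔG°₁ + ΔG°₂, so n₃E°₃ = n₁E°₁ + n₂E°₂.
E°₃ = (1×+1.55 + 2×-1.20) / 3 = (-0.850) / 3 = -0.283 V.
Simply averaging or adding the two E° values would be wrong; the electron-weighted sum is required.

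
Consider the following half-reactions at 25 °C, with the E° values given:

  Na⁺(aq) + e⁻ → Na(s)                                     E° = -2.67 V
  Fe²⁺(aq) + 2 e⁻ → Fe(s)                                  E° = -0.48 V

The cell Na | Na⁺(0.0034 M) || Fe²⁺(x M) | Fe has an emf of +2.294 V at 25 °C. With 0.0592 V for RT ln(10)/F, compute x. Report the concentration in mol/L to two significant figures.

0.038 M

Fe²⁺/Fe is the cathode, Na⁺/Na the anode: E°cell = +2.19 V, n = 2.
Overall reaction: Fe²⁺(aq) + 2 Na(s) → Fe(s) + 2 Na⁺(aq); Q = [Na⁺]^2/[Fe²⁺]^1.
From E = E° − (0.0592/n) log Q: log Q = (E° − E)·n/0.0592 = (+2.19 − (+2.294))·2/0.0592 = -3.5135.
So 1·log[Fe²⁺] = 2·log(0.0034) − log Q = -4.9370 − (-3.5135) = -1.4235; [Fe²⁺] = 10^(-1.4235) ≈ 0.038 M.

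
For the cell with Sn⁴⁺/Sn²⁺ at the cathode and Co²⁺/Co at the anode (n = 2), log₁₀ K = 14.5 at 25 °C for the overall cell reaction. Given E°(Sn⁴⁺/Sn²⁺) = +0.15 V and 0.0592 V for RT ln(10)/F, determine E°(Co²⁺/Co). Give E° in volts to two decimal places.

E°cell = (0.0592/n)·log K = (0.0592/2)(14.5) = +0.429 V.
Since Sn⁴⁺/Sn²⁺ is the cathode and Co²⁺/Co the anode, E°cell = E°(Sn⁴⁺/Sn²⁺) − E°(Co²⁺/Co).
So E°(Co²⁺/Co) = E°(Sn⁴⁺/Sn²⁺) − E°cell = (+0.15) − (+0.429) = -0.28 V.

-0.28 V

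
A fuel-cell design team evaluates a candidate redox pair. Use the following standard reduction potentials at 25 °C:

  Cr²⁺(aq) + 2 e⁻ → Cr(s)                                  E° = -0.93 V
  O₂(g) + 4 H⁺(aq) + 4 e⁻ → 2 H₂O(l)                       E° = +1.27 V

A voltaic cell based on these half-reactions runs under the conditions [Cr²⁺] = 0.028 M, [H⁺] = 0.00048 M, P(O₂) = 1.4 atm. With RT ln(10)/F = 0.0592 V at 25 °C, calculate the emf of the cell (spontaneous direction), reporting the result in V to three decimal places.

O₂/H₂O is the cathode (higher E°), Cr²⁺/Cr the anode: E°cell = +1.27 − (-0.93) = +2.20 V, n = 4.
Overall: O₂(g) + 4 H⁺(aq) + 2 Cr(s) → 2 H₂O(l) + 2 Cr²⁺(aq)
Q = [Cr²⁺]^2 / (P(O₂)·[H⁺]^4); log Q = 10.023.
E = E° − (0.0592/n) log Q = +2.20 − (0.0592/4)(10.023) = +2.052 V.

+2.052 V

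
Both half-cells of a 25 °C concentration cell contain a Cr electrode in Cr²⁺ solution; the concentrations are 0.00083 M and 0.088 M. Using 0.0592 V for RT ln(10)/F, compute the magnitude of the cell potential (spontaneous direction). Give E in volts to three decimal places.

+0.060 V

For a concentration cell E°cell = 0. The 0.088 M side is the cathode (reduction is favoured where [Cr²⁺] is higher).
With n = 2, E = −(0.0592/2) log([Cr²⁺]ₐₙ/[Cr²⁺]꜀ₐₜ) = −(0.0592/2) log(0.00083/0.088) = −(0.0592/2)(-2.025) = +0.060 V.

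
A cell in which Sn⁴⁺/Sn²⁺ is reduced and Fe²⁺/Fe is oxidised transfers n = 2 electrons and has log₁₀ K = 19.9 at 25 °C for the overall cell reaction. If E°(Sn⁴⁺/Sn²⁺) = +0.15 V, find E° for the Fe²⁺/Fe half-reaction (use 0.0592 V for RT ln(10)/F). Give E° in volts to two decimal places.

E°cell = (0.0592/n)·log K = (0.0592/2)(19.9) = +0.589 V.
Since Sn⁴⁺/Sn²⁺ is the cathode and Fe²⁺/Fe the anode, E°cell = E°(Sn⁴⁺/Sn²⁺) − E°(Fe²⁺/Fe).
So E°(Fe²⁺/Fe) = E°(Sn⁴⁺/Sn²⁺) − E°cell = (+0.15) − (+0.589) = -0.44 V.

-0.44 V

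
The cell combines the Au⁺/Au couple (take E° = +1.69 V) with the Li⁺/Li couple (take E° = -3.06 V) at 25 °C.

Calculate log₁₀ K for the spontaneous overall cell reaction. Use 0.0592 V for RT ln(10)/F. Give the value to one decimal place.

80.2

Cathode: Au⁺/Au; anode: Li⁺/Li. E°cell = +4.75 V, n = 1.
log K = nE°cell / 0.0592 = (1)(+4.75) / 0.0592 = 80.2.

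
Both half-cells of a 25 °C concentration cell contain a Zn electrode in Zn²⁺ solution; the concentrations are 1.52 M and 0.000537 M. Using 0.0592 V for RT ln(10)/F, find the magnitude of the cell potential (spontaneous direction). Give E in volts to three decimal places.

For a concentration cell E°cell = 0. The 1.52 M side is the cathode (reduction is favoured where [Zn²⁺] is higher).
With n = 2, E = −(0.0592/2) log([Zn²⁺]ₐₙ/[Zn²⁺]꜀ₐₜ) = −(0.0592/2) log(0.000537/1.52) = −(0.0592/2)(-3.452) = +0.102 V.

+0.102 V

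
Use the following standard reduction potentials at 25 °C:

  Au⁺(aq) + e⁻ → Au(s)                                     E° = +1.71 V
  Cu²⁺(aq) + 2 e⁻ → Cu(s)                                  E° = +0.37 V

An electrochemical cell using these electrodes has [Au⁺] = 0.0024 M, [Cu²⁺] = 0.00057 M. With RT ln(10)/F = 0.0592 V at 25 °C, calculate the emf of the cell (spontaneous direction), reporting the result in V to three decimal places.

Au⁺/Au is the cathode (higher E°), Cu²⁺/Cu the anode: E°cell = +1.71 − (+0.37) = +1.34 V, n = 2.
Overall: 2 Au⁺(aq) + Cu(s) → 2 Au(s) + Cu²⁺(aq)
Q = [Cu²⁺] / ([Au⁺]^2); log Q = 1.995.
E = E° − (0.0592/n) log Q = +1.34 − (0.0592/2)(1.995) = +1.281 V.

+1.281 V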